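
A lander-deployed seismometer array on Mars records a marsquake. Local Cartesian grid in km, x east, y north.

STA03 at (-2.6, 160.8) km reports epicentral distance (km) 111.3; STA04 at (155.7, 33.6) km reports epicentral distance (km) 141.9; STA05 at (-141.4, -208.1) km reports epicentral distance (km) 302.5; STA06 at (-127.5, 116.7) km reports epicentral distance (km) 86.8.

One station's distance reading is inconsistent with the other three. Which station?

Solve using three stations at a time. Using STA03, STA04, STA05 (subtract circle equations pairwise → linear system) gives (x, y) ≈ (14.9, 50.9).
Distances from that point to each station vs reported:
  STA03: calculated 111.3 vs reported 111.3 → residual 0.0 km
  STA04: calculated 141.9 vs reported 141.9 → residual 0.0 km
  STA05: calculated 302.5 vs reported 302.5 → residual 0.0 km
  STA06: calculated 156.8 vs reported 86.8 → residual 70.0 km
STA03, STA04, STA05 are mutually consistent (residuals ≈ 0); STA06 is off by 70.0 km.

STA06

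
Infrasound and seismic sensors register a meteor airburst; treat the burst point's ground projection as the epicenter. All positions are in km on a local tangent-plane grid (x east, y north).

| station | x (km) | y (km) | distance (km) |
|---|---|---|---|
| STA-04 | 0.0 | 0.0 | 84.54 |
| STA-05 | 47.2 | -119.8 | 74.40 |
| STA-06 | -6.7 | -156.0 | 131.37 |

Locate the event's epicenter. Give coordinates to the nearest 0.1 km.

Circle about each station: x² + y² = 84.54²; (x − 47.2)² + (y + 119.8)² = 74.40²; (x + 6.7)² + (y + 156.0)² = 131.37².
Subtracting the STA-04 equation from the STA-05 and STA-06 equations removes the quadratic terms:
94.4 x − 239.6 y = 18191.53
-13.4 x − 312.0 y = 14269.82
Solving the 2×2 system: x ≈ 69.1, y ≈ -48.7 km.

x ≈ 69.1 km, y ≈ -48.7 km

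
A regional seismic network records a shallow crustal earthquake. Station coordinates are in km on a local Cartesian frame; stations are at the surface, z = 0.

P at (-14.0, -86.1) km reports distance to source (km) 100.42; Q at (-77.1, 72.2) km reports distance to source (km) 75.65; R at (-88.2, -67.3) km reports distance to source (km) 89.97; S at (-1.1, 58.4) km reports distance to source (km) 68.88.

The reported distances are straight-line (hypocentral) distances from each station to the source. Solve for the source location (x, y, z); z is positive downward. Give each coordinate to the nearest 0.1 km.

Each station gives a sphere (x−x_i)² + (y−y_i)² + z² = d_i² (stations at z=0).
Subtracting the P sphere from Q and R: z² cancels, leaving linear equations in x and y:
-126.2 x + 316.6 y = 7909.29
-148.4 x + 37.6 y = 6688.90
Solving: x ≈ -43.096, y ≈ 7.803 km (keep extra digits for the depth step; rounded: -43.1, 7.8).
Then from the P sphere: z² = 100.42² − (x + 14.0)² − (y + 86.1)² with x = -43.096, y = 7.803, so z ≈ 20.490 ≈ 20.5 km.
Check against S (with the unrounded solution): distance 68.87 ≈ 68.88 km. ✓

(-43.1, 7.8, 20.5)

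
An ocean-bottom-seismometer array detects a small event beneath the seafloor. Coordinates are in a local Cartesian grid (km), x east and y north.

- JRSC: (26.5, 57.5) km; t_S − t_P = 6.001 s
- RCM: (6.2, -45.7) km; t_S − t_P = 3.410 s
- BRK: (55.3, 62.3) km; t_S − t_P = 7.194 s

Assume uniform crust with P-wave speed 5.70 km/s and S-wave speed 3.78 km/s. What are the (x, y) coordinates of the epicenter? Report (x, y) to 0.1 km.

Distance from S−P lag: d = Δt · v_P v_S / (v_P − v_S) = Δt · (5.70·3.78)/(5.70−3.78) ≈ 11.2219·Δt.
So d_JRSC = 67.34, d_RCM = 38.27, d_BRK = 80.73 km.
Circle about each station: (x − 26.5)² + (y − 57.5)² = 67.34²; (x − 6.2)² + (y + 45.7)² = 38.27²; (x − 55.3)² + (y − 62.3)² = 80.73².
Subtracting pairs of circle equations eliminates x²+y² and gives linear equations (the radical axes):
-40.6 x − 206.4 y = 1188.51
57.6 x + 9.6 y = 948.22
Solving the 2×2 system: x ≈ 18.0, y ≈ -9.3 km.

18.0 km east, -9.3 km north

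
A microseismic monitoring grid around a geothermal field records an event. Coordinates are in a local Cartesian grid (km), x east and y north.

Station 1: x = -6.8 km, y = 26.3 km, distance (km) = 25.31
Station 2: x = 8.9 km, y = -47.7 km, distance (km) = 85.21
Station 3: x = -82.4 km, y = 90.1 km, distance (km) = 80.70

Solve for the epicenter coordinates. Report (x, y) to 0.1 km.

(-32.1, 27.0)

Circle about each station: (x + 6.8)² + (y − 26.3)² = 25.31²; (x − 8.9)² + (y + 47.7)² = 85.21²; (x + 82.4)² + (y − 90.1)² = 80.70².
Subtracting the Station 1 equation from the Station 2 and Station 3 equations removes the quadratic terms:
31.4 x − 148.0 y = -5003.58
-151.2 x + 127.6 y = 8297.95
Solving the 2×2 system: x ≈ -32.1, y ≈ 27.0 km.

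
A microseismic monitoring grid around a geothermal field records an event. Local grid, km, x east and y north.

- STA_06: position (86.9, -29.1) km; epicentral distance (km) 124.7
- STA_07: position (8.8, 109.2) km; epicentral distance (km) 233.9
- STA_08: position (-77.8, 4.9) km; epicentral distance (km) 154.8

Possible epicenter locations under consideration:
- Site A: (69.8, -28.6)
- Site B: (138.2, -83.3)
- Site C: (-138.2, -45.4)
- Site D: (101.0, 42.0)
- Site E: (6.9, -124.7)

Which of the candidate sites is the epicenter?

For each candidate, compare |candidate − station| to the reported distance:
Site A: residuals STA_06 107.6, STA_07 83.2, STA_08 3.4 → max 107.6 km
Site B: residuals STA_06 50.1, STA_07 2.0, STA_08 78.5 → max 78.5 km
Site C: residuals STA_06 101.0, STA_07 20.6, STA_08 76.2 → max 101.0 km
Site D: residuals STA_06 52.2, STA_07 119.8, STA_08 27.8 → max 119.8 km
Site E: residuals STA_06 0.0, STA_07 0.0, STA_08 0.0 → max 0.0 km
Only Site E has all residuals ≈ 0.

Site E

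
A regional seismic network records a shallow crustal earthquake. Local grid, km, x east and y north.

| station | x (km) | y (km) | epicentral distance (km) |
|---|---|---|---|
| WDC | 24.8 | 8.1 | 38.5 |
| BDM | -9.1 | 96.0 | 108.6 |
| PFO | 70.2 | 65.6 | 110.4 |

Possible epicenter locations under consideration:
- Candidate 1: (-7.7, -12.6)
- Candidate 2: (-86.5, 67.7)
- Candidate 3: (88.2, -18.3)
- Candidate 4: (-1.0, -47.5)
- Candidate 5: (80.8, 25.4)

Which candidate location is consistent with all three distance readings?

For each candidate, compare |candidate − station| to the reported distance:
Candidate 1: residuals WDC 0.0, BDM 0.0, PFO 0.0 → max 0.0 km
Candidate 2: residuals WDC 87.8, BDM 26.2, PFO 46.3 → max 87.8 km
Candidate 3: residuals WDC 30.2, BDM 41.5, PFO 24.6 → max 41.5 km
Candidate 4: residuals WDC 22.8, BDM 35.1, PFO 23.2 → max 35.1 km
Candidate 5: residuals WDC 20.1, BDM 5.7, PFO 68.8 → max 68.8 km
Only Candidate 1 has all residuals ≈ 0.

Candidate 1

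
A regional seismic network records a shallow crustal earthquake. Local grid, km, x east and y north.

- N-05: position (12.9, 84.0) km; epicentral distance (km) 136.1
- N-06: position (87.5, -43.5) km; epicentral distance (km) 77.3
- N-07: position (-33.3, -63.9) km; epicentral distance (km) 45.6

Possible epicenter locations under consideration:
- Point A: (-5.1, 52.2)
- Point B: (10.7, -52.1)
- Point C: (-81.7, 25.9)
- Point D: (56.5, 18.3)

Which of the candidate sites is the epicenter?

For each candidate, compare |candidate − station| to the reported distance:
Point A: residuals N-05 99.6, N-06 55.9, N-07 73.9 → max 99.6 km
Point B: residuals N-05 0.0, N-06 0.0, N-07 0.0 → max 0.0 km
Point C: residuals N-05 25.1, N-06 105.6, N-07 56.4 → max 105.6 km
Point D: residuals N-05 57.2, N-06 8.2, N-07 76.1 → max 76.1 km
Only Point B has all residuals ≈ 0.

Point B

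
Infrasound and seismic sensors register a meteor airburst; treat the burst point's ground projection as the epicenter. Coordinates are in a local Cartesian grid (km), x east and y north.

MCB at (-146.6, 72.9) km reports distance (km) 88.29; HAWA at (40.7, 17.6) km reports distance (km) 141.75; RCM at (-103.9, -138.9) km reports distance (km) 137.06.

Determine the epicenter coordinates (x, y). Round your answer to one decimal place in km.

Circle about each station: (x + 146.6)² + (y − 72.9)² = 88.29²; (x − 40.7)² + (y − 17.6)² = 141.75²; (x + 103.9)² + (y + 138.9)² = 137.06².
Subtracting the MCB equation from the HAWA and RCM equations removes the quadratic terms:
374.6 x − 110.6 y = -37137.66
85.4 x − 423.6 y = -7707.87
Solving the 2×2 system: x ≈ -99.7, y ≈ -1.9 km.

(-99.7, -1.9)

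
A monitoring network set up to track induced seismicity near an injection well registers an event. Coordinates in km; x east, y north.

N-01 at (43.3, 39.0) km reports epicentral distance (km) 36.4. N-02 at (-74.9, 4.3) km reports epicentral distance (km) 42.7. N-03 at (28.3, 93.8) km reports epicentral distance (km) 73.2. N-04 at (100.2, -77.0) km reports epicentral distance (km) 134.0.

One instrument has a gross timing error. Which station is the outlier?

N-02

Solve using three stations at a time. Using N-01, N-03, N-04 (subtract circle equations pairwise → linear system) gives (x, y) ≈ (10.7, 22.7).
Distances from that point to each station vs reported:
  N-01: calculated 36.5 vs reported 36.4 → residual 0.1 km
  N-02: calculated 87.5 vs reported 42.7 → residual 44.8 km
  N-03: calculated 73.2 vs reported 73.2 → residual 0.0 km
  N-04: calculated 134.0 vs reported 134.0 → residual 0.0 km
N-01, N-03, N-04 are mutually consistent (residuals ≈ 0); N-02 is off by 44.8 km.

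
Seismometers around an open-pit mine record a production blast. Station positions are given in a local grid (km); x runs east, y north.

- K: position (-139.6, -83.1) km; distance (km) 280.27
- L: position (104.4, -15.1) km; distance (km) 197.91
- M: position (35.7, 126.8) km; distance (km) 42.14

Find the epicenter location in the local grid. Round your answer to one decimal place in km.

5.8 km east, 156.5 km north

Circle about each station: (x + 139.6)² + (y + 83.1)² = 280.27²; (x − 104.4)² + (y + 15.1)² = 197.91²; (x − 35.7)² + (y − 126.8)² = 42.14².
Subtracting pairs of circle equations eliminates x²+y² and gives linear equations (the radical axes):
488.0 x + 136.0 y = 24116.50
350.6 x + 419.8 y = 67734.45
Solving the 2×2 system: x ≈ 5.8, y ≈ 156.5 km.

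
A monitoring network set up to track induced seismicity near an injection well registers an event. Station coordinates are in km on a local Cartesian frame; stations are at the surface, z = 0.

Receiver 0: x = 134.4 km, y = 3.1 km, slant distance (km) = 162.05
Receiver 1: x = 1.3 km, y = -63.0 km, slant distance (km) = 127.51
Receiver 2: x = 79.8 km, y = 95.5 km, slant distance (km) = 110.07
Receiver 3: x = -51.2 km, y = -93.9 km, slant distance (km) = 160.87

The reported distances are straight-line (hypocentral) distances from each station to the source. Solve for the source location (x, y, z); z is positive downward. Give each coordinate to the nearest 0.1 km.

Each station gives a sphere (x−x_i)² + (y−y_i)² + z² = d_i² (stations at z=0).
Subtracting the Receiver 0 sphere from Receiver 1 and Receiver 2: z² cancels, leaving linear equations in x and y:
-266.2 x − 132.2 y = -4100.88
-109.2 x + 184.8 y = 11560.12
Solving: x ≈ -12.108, y ≈ 55.400 km (keep extra digits for the depth step; rounded: -12.1, 55.4).
Then from the Receiver 0 sphere: z² = 162.05² − (x − 134.4)² − (y − 3.1)² with x = -12.108, y = 55.400, so z ≈ 45.391 ≈ 45.4 km.

x ≈ -12.1 km, y ≈ 55.4 km, depth ≈ 45.4 km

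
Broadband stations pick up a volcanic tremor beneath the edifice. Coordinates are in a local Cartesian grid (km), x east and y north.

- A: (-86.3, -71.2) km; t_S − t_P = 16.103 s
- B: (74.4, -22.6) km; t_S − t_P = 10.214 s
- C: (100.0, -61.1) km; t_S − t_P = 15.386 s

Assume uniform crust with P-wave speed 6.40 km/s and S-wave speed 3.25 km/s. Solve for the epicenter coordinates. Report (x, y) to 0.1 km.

Distance from S−P lag: d = Δt · v_P v_S / (v_P − v_S) = Δt · (6.40·3.25)/(6.40−3.25) ≈ 6.6032·Δt.
So d_A = 106.33, d_B = 67.44, d_C = 101.60 km.
Circle about each station: (x + 86.3)² + (y + 71.2)² = 106.33²; (x − 74.4)² + (y + 22.6)² = 67.44²; (x − 100.0)² + (y + 61.1)² = 101.60².
Subtracting pairs of circle equations eliminates x²+y² and gives linear equations (the radical axes):
321.4 x + 97.2 y = 286.91
372.6 x + 20.2 y = 2199.59
Solving the 2×2 system: x ≈ 7.0, y ≈ -20.2 km.
Check against A (with the unrounded x, y): √((x + 86.3)²+(y + 71.2)²) = 106.33 ≈ 106.33 km. ✓

(7.0, -20.2)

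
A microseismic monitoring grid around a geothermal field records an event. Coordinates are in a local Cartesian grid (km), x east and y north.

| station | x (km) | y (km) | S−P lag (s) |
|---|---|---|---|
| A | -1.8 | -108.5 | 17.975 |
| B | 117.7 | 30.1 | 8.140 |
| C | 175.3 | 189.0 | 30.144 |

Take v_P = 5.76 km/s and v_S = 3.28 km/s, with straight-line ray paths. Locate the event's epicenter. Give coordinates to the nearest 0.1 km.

111.5 km east, -31.6 km north

Distance from S−P lag: d = Δt · v_P v_S / (v_P − v_S) = Δt · (5.76·3.28)/(5.76−3.28) ≈ 7.6181·Δt.
So d_A = 136.93, d_B = 62.01, d_C = 229.64 km.
Circle about each station: (x + 1.8)² + (y + 108.5)² = 136.93²; (x − 117.7)² + (y − 30.1)² = 62.01²; (x − 175.3)² + (y − 189.0)² = 229.64².
Subtracting the A equation from the B and C equations removes the quadratic terms:
239.0 x + 277.2 y = 17888.39
354.2 x + 595.0 y = 20690.90
Solving the 2×2 system: x ≈ 111.5, y ≈ -31.6 km.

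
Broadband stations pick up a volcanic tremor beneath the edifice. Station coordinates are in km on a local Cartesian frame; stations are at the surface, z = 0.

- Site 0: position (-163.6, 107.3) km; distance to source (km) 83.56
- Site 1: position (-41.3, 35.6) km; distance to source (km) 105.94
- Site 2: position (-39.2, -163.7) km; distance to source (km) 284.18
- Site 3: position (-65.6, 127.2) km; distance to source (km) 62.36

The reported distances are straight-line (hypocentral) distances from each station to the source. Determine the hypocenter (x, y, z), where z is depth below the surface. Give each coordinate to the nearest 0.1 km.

x ≈ -97.3 km, y ≈ 109.8 km, depth ≈ 50.8 km

Each station gives a sphere (x−x_i)² + (y−y_i)² + z² = d_i² (stations at z=0).
Subtracting the Site 0 sphere from Site 1 and Site 2: z² cancels, leaving linear equations in x and y:
244.6 x − 143.4 y = -39546.21
248.8 x − 542.0 y = -83719.92
Solving: x ≈ -97.307, y ≈ 109.797 km (keep extra digits for the depth step; rounded: -97.3, 109.8).
Then from the Site 0 sphere: z² = 83.56² − (x + 163.6)² − (y − 107.3)² with x = -97.307, y = 109.797, so z ≈ 50.806 ≈ 50.8 km.
Check against Site 3 (with the unrounded solution): distance 62.37 ≈ 62.36 km. ✓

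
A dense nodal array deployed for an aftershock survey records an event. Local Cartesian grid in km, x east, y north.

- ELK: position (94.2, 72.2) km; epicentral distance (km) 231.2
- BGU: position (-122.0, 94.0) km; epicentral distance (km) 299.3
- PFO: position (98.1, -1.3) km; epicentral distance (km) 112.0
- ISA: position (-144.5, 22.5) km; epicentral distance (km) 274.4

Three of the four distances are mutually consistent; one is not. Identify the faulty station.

ELK

Solve using three stations at a time. Using BGU, PFO, ISA (subtract circle equations pairwise → linear system) gives (x, y) ≈ (94.0, -113.2).
Distances from that point to each station vs reported:
  ELK: calculated 185.4 vs reported 231.2 → residual 45.8 km
  BGU: calculated 299.3 vs reported 299.3 → residual 0.0 km
  PFO: calculated 111.9 vs reported 112.0 → residual 0.1 km
  ISA: calculated 274.4 vs reported 274.4 → residual 0.0 km
BGU, PFO, ISA are mutually consistent (residuals ≈ 0); ELK is off by 45.8 km.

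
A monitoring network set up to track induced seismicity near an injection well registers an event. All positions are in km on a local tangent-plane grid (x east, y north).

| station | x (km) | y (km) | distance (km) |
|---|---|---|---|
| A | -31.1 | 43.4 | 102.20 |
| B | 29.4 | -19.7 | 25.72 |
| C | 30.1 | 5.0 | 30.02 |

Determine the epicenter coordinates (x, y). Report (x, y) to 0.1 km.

(54.2, -12.9)

Circle about each station: (x + 31.1)² + (y − 43.4)² = 102.20²; (x − 29.4)² + (y + 19.7)² = 25.72²; (x − 30.1)² + (y − 5.0)² = 30.02².
Subtracting pairs of circle equations eliminates x²+y² and gives linear equations (the radical axes):
121.0 x − 126.2 y = 8185.00
122.4 x − 76.8 y = 7623.88
Solving the 2×2 system: x ≈ 54.2, y ≈ -12.9 km.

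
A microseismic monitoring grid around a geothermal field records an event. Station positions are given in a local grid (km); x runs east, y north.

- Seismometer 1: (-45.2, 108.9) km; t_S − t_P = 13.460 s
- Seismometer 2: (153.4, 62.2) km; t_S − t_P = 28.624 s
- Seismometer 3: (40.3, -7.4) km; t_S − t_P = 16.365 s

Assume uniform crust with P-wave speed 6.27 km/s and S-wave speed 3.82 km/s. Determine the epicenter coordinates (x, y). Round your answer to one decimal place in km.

Distance from S−P lag: d = Δt · v_P v_S / (v_P − v_S) = Δt · (6.27·3.82)/(6.27−3.82) ≈ 9.7761·Δt.
So d_Seismometer 1 = 131.59, d_Seismometer 2 = 279.83, d_Seismometer 3 = 159.99 km.
Circle about each station: (x + 45.2)² + (y − 108.9)² = 131.59²; (x − 153.4)² + (y − 62.2)² = 279.83²; (x − 40.3)² + (y + 7.4)² = 159.99².
Subtracting pairs of circle equations eliminates x²+y² and gives linear equations (the radical axes):
397.2 x − 93.4 y = -47490.75
171.0 x − 232.6 y = -20504.27
Solving the 2×2 system: x ≈ -119.5, y ≈ 0.3 km.

x ≈ -119.5 km, y ≈ 0.3 km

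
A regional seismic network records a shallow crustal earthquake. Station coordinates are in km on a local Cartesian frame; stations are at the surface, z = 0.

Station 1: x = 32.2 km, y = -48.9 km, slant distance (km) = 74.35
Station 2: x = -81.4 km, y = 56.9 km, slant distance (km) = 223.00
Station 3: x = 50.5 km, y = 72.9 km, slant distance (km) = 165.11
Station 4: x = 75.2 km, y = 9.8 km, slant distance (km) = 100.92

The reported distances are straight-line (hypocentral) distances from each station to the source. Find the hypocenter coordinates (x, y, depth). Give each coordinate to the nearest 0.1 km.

x ≈ 87.8 km, y ≈ -84.2 km, depth ≈ 34.5 km

Each station gives a sphere (x−x_i)² + (y−y_i)² + z² = d_i² (stations at z=0).
Subtracting the Station 1 sphere from Station 2 and Station 3: z² cancels, leaving linear equations in x and y:
-227.2 x + 211.6 y = -37765.56
36.6 x + 243.6 y = -17296.78
Solving: x ≈ 87.806, y ≈ -84.197 km (keep extra digits for the depth step; rounded: 87.8, -84.2).
Then from the Station 1 sphere: z² = 74.35² − (x − 32.2)² − (y + 48.9)² with x = 87.806, y = -84.197, so z ≈ 34.497 ≈ 34.5 km.
Check against Station 4 (with the unrounded solution): distance 100.92 ≈ 100.92 km. ✓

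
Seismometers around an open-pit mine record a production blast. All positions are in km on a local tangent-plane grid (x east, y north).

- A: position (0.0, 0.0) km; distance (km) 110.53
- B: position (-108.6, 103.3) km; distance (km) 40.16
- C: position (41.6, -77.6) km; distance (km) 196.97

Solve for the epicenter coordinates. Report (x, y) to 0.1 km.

-75.2 km east, 81.0 km north

Circle about each station: x² + y² = 110.53²; (x + 108.6)² + (y − 103.3)² = 40.16²; (x − 41.6)² + (y + 77.6)² = 196.97².
Subtracting the A equation from the B and C equations removes the quadratic terms:
-217.2 x + 206.6 y = 33068.91
83.2 x − 155.2 y = -18827.98
Solving the 2×2 system: x ≈ -75.2, y ≈ 81.0 km.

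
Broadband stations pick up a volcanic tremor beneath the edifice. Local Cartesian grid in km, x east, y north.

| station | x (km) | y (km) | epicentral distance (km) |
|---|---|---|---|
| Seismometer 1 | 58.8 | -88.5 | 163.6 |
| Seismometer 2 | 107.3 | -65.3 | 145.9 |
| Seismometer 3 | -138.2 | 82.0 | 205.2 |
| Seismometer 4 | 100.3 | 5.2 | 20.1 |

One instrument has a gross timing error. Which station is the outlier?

Seismometer 4

Solve using three stations at a time. Using Seismometer 1, Seismometer 2, Seismometer 3 (subtract circle equations pairwise → linear system) gives (x, y) ≈ (66.9, 74.9).
Distances from that point to each station vs reported:
  Seismometer 1: calculated 163.6 vs reported 163.6 → residual 0.0 km
  Seismometer 2: calculated 145.9 vs reported 145.9 → residual 0.0 km
  Seismometer 3: calculated 205.2 vs reported 205.2 → residual 0.0 km
  Seismometer 4: calculated 77.3 vs reported 20.1 → residual 57.2 km
Seismometer 1, Seismometer 2, Seismometer 3 are mutually consistent (residuals ≈ 0); Seismometer 4 is off by 57.2 km.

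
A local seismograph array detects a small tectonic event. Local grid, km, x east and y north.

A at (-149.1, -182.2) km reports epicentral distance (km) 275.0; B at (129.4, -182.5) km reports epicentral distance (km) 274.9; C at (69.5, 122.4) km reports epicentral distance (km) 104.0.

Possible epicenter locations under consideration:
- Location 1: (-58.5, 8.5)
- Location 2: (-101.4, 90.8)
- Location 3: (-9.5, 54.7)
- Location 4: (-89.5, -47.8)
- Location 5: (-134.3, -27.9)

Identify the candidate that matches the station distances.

For each candidate, compare |candidate − station| to the reported distance:
Location 1: residuals A 63.9, B 7.0, C 67.3 → max 67.3 km
Location 2: residuals A 2.1, B 82.8, C 69.8 → max 82.8 km
Location 3: residuals A 0.0, B 0.0, C 0.0 → max 0.0 km
Location 4: residuals A 128.0, B 17.9, C 128.9 → max 128.9 km
Location 5: residuals A 120.0, B 30.8, C 149.2 → max 149.2 km
Only Location 3 has all residuals ≈ 0.

Location 3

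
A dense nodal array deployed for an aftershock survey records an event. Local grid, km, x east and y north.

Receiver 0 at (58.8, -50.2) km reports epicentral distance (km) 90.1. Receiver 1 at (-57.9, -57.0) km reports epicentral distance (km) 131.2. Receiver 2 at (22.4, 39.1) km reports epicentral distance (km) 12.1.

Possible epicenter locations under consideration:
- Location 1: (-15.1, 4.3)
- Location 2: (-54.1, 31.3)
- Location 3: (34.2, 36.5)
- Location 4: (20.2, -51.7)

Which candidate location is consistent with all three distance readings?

For each candidate, compare |candidate − station| to the reported distance:
Location 1: residuals Receiver 0 1.7, Receiver 1 56.4, Receiver 2 39.1 → max 56.4 km
Location 2: residuals Receiver 0 49.1, Receiver 1 42.8, Receiver 2 64.8 → max 64.8 km
Location 3: residuals Receiver 0 0.0, Receiver 1 0.0, Receiver 2 0.0 → max 0.0 km
Location 4: residuals Receiver 0 51.5, Receiver 1 52.9, Receiver 2 78.7 → max 78.7 km
Only Location 3 has all residuals ≈ 0.

Location 3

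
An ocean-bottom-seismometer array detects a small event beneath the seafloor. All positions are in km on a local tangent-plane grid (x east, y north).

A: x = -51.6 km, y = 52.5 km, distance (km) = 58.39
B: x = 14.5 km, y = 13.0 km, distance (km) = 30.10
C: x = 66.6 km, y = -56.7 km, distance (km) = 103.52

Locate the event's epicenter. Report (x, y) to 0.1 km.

Circle about each station: (x + 51.6)² + (y − 52.5)² = 58.39²; (x − 14.5)² + (y − 13.0)² = 30.10²; (x − 66.6)² + (y + 56.7)² = 103.52².
Subtracting the A equation from the B and C equations removes the quadratic terms:
132.2 x − 79.0 y = -2536.18
236.4 x − 218.4 y = -5075.36
Solving the 2×2 system: x ≈ -15.0, y ≈ 7.0 km.

x ≈ -15.0 km, y ≈ 7.0 km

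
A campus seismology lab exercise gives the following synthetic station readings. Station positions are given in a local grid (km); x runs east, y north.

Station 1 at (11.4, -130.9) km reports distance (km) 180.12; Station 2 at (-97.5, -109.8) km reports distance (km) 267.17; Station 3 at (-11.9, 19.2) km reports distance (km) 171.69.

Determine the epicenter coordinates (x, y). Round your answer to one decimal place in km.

x ≈ 154.8 km, y ≈ -21.9 km

Circle about each station: (x − 11.4)² + (y + 130.9)² = 180.12²; (x + 97.5)² + (y + 109.8)² = 267.17²; (x + 11.9)² + (y − 19.2)² = 171.69².
Subtracting the Station 1 equation from the Station 2 and Station 3 equations removes the quadratic terms:
-217.8 x + 42.2 y = -34639.07
-46.6 x + 300.2 y = -13788.76
Solving the 2×2 system: x ≈ 154.8, y ≈ -21.9 km.
Check against Station 1 (with the unrounded x, y): √((x − 11.4)²+(y + 130.9)²) = 180.12 ≈ 180.12 km. ✓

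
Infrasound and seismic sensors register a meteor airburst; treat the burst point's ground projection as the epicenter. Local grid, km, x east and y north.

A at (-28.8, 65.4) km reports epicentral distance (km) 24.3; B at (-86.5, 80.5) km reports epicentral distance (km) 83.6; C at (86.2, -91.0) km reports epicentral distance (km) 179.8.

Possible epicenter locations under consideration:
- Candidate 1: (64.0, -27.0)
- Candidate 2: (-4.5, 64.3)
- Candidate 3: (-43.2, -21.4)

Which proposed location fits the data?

Candidate 2

For each candidate, compare |candidate − station| to the reported distance:
Candidate 1: residuals A 106.7, B 101.3, C 112.1 → max 112.1 km
Candidate 2: residuals A 0.0, B 0.0, C 0.0 → max 0.0 km
Candidate 3: residuals A 63.7, B 27.1, C 32.9 → max 63.7 km
Only Candidate 2 has all residuals ≈ 0.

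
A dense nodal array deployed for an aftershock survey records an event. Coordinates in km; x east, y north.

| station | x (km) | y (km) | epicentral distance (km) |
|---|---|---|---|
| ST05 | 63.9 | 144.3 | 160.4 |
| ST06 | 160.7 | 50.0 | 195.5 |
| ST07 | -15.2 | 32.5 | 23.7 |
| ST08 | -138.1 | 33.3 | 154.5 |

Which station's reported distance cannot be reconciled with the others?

Solve using three stations at a time. Using ST05, ST06, ST07 (subtract circle equations pairwise → linear system) gives (x, y) ≈ (-31.7, 15.5).
Distances from that point to each station vs reported:
  ST05: calculated 160.4 vs reported 160.4 → residual 0.0 km
  ST06: calculated 195.5 vs reported 195.5 → residual 0.0 km
  ST07: calculated 23.7 vs reported 23.7 → residual 0.0 km
  ST08: calculated 107.8 vs reported 154.5 → residual 46.7 km
ST05, ST06, ST07 are mutually consistent (residuals ≈ 0); ST08 is off by 46.7 km.

ST08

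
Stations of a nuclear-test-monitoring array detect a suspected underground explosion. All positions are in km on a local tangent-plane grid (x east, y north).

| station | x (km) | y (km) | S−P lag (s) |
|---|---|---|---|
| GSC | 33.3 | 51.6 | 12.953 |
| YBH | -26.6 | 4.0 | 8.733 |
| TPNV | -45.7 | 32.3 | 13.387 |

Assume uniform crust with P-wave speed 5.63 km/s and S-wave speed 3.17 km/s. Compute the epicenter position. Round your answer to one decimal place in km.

Distance from S−P lag: d = Δt · v_P v_S / (v_P − v_S) = Δt · (5.63·3.17)/(5.63−3.17) ≈ 7.2549·Δt.
So d_GSC = 93.97, d_YBH = 63.36, d_TPNV = 97.12 km.
Circle about each station: (x − 33.3)² + (y − 51.6)² = 93.97²; (x + 26.6)² + (y − 4.0)² = 63.36²; (x + 45.7)² + (y − 32.3)² = 97.12².
Subtracting pairs of circle equations eliminates x²+y² and gives linear equations (the radical axes):
-119.8 x − 95.2 y = 1767.98
-158.0 x − 38.6 y = -1241.60
Solving the 2×2 system: x ≈ 17.9, y ≈ -41.1 km.

x ≈ 17.9 km, y ≈ -41.1 km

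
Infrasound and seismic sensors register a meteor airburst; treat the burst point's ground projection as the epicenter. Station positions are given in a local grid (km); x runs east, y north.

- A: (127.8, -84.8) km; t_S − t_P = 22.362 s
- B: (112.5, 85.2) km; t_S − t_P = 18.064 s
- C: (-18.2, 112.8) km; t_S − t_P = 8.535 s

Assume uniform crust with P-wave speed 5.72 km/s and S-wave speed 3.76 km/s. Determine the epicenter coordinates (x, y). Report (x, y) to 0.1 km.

x ≈ -81.3 km, y ≈ 43.6 km

Distance from S−P lag: d = Δt · v_P v_S / (v_P − v_S) = Δt · (5.72·3.76)/(5.72−3.76) ≈ 10.9731·Δt.
So d_A = 245.38, d_B = 198.22, d_C = 93.66 km.
Circle about each station: (x − 127.8)² + (y + 84.8)² = 245.38²; (x − 112.5)² + (y − 85.2)² = 198.22²; (x + 18.2)² + (y − 112.8)² = 93.66².
Subtracting pairs of circle equations eliminates x²+y² and gives linear equations (the radical axes):
-30.6 x + 340.0 y = 17311.59
-292.0 x + 395.2 y = 40970.35
Solving the 2×2 system: x ≈ -81.3, y ≈ 43.6 km.
Check against A (with the unrounded x, y): √((x − 127.8)²+(y + 84.8)²) = 245.38 ≈ 245.38 km. ✓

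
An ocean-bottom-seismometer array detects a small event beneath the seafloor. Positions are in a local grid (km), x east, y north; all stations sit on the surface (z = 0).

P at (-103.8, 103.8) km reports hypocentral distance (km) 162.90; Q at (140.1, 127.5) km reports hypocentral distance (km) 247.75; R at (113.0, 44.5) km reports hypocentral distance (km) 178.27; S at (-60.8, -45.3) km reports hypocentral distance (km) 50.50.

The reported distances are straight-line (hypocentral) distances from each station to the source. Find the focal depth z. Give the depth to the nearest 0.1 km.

depth ≈ 44.7 km

Each station gives a sphere (x−x_i)² + (y−y_i)² + z² = d_i² (stations at z=0).
Subtracting the P sphere from Q and R: z² cancels, leaving linear equations in x and y:
487.8 x + 47.4 y = -20508.27
433.6 x − 118.6 y = -12043.41
Solving: x ≈ -38.303, y ≈ -38.487 km (keep extra digits for the depth step; rounded: -38.3, -38.5).
Then from the P sphere: z² = 162.90² − (x + 103.8)² − (y − 103.8)² with x = -38.303, y = -38.487, so z ≈ 44.732 ≈ 44.7 km.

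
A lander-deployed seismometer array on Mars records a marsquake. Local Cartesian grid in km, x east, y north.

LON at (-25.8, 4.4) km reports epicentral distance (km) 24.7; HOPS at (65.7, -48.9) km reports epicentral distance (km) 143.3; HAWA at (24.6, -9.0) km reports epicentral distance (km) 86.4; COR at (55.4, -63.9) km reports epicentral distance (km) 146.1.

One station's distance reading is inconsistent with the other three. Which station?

Solve using three stations at a time. Using HOPS, HAWA, COR (subtract circle equations pairwise → linear system) gives (x, y) ≈ (-44.3, 42.6).
Distances from that point to each station vs reported:
  LON: calculated 42.5 vs reported 24.7 → residual 17.8 km
  HOPS: calculated 143.1 vs reported 143.3 → residual 0.2 km
  HAWA: calculated 86.1 vs reported 86.4 → residual 0.3 km
  COR: calculated 145.9 vs reported 146.1 → residual 0.2 km
HOPS, HAWA, COR are mutually consistent (residuals ≈ 0); LON is off by 17.8 km.

LON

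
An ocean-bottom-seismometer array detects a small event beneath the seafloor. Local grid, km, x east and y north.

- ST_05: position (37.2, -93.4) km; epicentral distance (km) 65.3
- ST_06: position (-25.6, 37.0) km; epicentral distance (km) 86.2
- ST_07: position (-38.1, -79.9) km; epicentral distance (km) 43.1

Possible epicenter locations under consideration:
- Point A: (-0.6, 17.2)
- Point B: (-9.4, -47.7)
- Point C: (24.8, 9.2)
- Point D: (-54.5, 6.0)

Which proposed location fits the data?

For each candidate, compare |candidate − station| to the reported distance:
Point A: residuals ST_05 51.6, ST_06 54.3, ST_07 61.0 → max 61.0 km
Point B: residuals ST_05 0.0, ST_06 0.0, ST_07 0.0 → max 0.0 km
Point C: residuals ST_05 38.0, ST_06 28.6, ST_07 66.0 → max 66.0 km
Point D: residuals ST_05 69.9, ST_06 43.8, ST_07 44.4 → max 69.9 km
Only Point B has all residuals ≈ 0.

Point B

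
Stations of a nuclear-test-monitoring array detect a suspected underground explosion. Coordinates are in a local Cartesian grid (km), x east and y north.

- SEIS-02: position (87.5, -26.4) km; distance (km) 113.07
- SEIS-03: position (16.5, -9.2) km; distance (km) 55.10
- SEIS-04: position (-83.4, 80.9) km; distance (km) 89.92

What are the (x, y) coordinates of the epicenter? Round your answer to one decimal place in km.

-2.0 km east, 42.7 km north

Circle about each station: (x − 87.5)² + (y + 26.4)² = 113.07²; (x − 16.5)² + (y + 9.2)² = 55.10²; (x + 83.4)² + (y − 80.9)² = 89.92².
Subtracting pairs of circle equations eliminates x²+y² and gives linear equations (the radical axes):
-142.0 x + 34.4 y = 1752.49
-341.8 x + 214.6 y = 9846.38
Solving the 2×2 system: x ≈ -2.0, y ≈ 42.7 km.
Check against SEIS-02 (with the unrounded x, y): √((x − 87.5)²+(y + 26.4)²) = 113.07 ≈ 113.07 km. ✓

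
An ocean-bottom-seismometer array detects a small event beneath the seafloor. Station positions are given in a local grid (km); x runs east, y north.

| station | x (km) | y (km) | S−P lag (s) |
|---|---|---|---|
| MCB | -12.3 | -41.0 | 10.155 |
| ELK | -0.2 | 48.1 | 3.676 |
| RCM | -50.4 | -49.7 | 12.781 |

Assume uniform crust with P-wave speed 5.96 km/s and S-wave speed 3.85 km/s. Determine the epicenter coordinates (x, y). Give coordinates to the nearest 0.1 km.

x ≈ 38.8 km, y ≈ 56.9 km

Distance from S−P lag: d = Δt · v_P v_S / (v_P − v_S) = Δt · (5.96·3.85)/(5.96−3.85) ≈ 10.8749·Δt.
So d_MCB = 110.43, d_ELK = 39.98, d_RCM = 138.99 km.
Circle about each station: (x + 12.3)² + (y + 41.0)² = 110.43²; (x + 0.2)² + (y − 48.1)² = 39.98²; (x + 50.4)² + (y + 49.7)² = 138.99².
Subtracting pairs of circle equations eliminates x²+y² and gives linear equations (the radical axes):
24.2 x + 178.2 y = 11077.74
-76.2 x − 17.4 y = -3945.48
Solving the 2×2 system: x ≈ 38.8, y ≈ 56.9 km.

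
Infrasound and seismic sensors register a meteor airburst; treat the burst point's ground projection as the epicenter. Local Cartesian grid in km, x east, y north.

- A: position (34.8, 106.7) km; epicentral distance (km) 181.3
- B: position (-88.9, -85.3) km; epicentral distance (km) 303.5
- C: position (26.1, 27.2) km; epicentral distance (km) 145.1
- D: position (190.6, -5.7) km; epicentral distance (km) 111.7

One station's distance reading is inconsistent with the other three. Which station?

Solve using three stations at a time. Using B, C, D (subtract circle equations pairwise → linear system) gives (x, y) ≈ (152.1, 99.2).
Distances from that point to each station vs reported:
  A: calculated 117.5 vs reported 181.3 → residual 63.8 km
  B: calculated 303.5 vs reported 303.5 → residual 0.0 km
  C: calculated 145.1 vs reported 145.1 → residual 0.0 km
  D: calculated 111.7 vs reported 111.7 → residual 0.0 km
B, C, D are mutually consistent (residuals ≈ 0); A is off by 63.8 km.

A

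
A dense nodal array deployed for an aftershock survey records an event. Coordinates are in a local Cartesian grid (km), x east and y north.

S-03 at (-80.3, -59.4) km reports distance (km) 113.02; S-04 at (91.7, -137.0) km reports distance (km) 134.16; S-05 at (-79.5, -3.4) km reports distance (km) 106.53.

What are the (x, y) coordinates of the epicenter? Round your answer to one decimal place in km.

25.7 km east, -20.2 km north

Circle about each station: (x + 80.3)² + (y + 59.4)² = 113.02²; (x − 91.7)² + (y + 137.0)² = 134.16²; (x + 79.5)² + (y + 3.4)² = 106.53².
Subtracting the S-03 equation from the S-04 and S-05 equations removes the quadratic terms:
344.0 x − 155.2 y = 11976.05
1.6 x + 112.0 y = -2219.76
Solving the 2×2 system: x ≈ 25.7, y ≈ -20.2 km.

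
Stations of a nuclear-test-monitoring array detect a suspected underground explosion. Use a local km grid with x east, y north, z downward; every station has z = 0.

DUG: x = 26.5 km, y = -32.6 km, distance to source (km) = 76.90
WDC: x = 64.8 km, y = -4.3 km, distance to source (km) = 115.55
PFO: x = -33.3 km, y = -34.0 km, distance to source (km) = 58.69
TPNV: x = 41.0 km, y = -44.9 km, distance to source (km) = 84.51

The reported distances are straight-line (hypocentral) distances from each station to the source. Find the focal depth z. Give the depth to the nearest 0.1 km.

Each station gives a sphere (x−x_i)² + (y−y_i)² + z² = d_i² (stations at z=0).
Subtracting the DUG sphere from WDC and PFO: z² cancels, leaving linear equations in x and y:
76.6 x + 56.6 y = -4985.67
-119.6 x − 2.8 y = 2968.97
Solving: x ≈ -23.507, y ≈ -56.273 km (keep extra digits for the depth step; rounded: -23.5, -56.3).
Then from the DUG sphere: z² = 76.90² − (x − 26.5)² − (y + 32.6)² with x = -23.507, y = -56.273, so z ≈ 53.409 ≈ 53.4 km.

depth ≈ 53.4 km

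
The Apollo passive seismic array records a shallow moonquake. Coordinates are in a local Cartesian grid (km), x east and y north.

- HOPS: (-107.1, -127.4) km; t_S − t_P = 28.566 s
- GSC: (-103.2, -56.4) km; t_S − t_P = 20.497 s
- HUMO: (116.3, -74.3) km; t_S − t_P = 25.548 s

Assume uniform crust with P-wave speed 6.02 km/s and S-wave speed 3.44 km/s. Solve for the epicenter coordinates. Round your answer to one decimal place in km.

x ≈ -15.5 km, y ≈ 82.8 km

Distance from S−P lag: d = Δt · v_P v_S / (v_P − v_S) = Δt · (6.02·3.44)/(6.02−3.44) ≈ 8.0267·Δt.
So d_HOPS = 229.29, d_GSC = 164.52, d_HUMO = 205.07 km.
Circle about each station: (x + 107.1)² + (y + 127.4)² = 229.29²; (x + 103.2)² + (y + 56.4)² = 164.52²; (x − 116.3)² + (y + 74.3)² = 205.07².
Subtracting the HOPS equation from the GSC and HUMO equations removes the quadratic terms:
7.8 x + 142.0 y = 11637.10
446.8 x + 106.2 y = 1865.21
Solving the 2×2 system: x ≈ -15.5, y ≈ 82.8 km.
Check against HOPS (with the unrounded x, y): √((x + 107.1)²+(y + 127.4)²) = 229.29 ≈ 229.29 km. ✓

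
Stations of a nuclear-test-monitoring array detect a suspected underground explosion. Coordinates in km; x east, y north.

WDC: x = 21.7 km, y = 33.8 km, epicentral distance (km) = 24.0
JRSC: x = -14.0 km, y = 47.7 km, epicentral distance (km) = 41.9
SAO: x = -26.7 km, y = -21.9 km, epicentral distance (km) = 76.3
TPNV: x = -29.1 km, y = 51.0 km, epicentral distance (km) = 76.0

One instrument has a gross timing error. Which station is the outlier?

Solve using three stations at a time. Using WDC, SAO, TPNV (subtract circle equations pairwise → linear system) gives (x, y) ≈ (38.9, 17.1).
Distances from that point to each station vs reported:
  WDC: calculated 24.0 vs reported 24.0 → residual 0.0 km
  JRSC: calculated 61.1 vs reported 41.9 → residual 19.2 km
  SAO: calculated 76.3 vs reported 76.3 → residual 0.0 km
  TPNV: calculated 76.0 vs reported 76.0 → residual 0.0 km
WDC, SAO, TPNV are mutually consistent (residuals ≈ 0); JRSC is off by 19.2 km.

JRSC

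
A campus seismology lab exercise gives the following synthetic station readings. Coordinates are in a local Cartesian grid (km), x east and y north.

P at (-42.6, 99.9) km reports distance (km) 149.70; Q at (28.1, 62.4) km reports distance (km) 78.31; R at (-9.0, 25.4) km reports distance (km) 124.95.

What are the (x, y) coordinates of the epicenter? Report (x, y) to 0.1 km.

105.2 km east, 76.1 km north

Circle about each station: (x + 42.6)² + (y − 99.9)² = 149.70²; (x − 28.1)² + (y − 62.4)² = 78.31²; (x + 9.0)² + (y − 25.4)² = 124.95².
Subtracting pairs of circle equations eliminates x²+y² and gives linear equations (the radical axes):
141.4 x − 75.0 y = 9166.23
67.2 x − 149.0 y = -4271.02
Solving the 2×2 system: x ≈ 105.2, y ≈ 76.1 km.
Check against P (with the unrounded x, y): √((x + 42.6)²+(y − 99.9)²) = 149.70 ≈ 149.70 km. ✓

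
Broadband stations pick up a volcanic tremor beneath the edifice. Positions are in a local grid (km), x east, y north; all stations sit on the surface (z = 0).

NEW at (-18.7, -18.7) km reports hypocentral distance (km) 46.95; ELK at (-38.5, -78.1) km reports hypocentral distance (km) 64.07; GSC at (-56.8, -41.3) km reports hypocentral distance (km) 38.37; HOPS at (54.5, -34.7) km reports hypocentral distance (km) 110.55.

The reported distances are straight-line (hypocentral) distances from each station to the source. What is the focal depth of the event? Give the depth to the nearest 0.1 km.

z ≈ 34.2 km

Each station gives a sphere (x−x_i)² + (y−y_i)² + z² = d_i² (stations at z=0).
Subtracting the NEW sphere from ELK and GSC: z² cancels, leaving linear equations in x and y:
-39.6 x − 118.8 y = 4981.82
-76.2 x − 45.2 y = 4964.60
Solving: x ≈ -50.204, y ≈ -25.200 km (keep extra digits for the depth step; rounded: -50.2, -25.2).
Then from the NEW sphere: z² = 46.95² − (x + 18.7)² − (y + 18.7)² with x = -50.204, y = -25.200, so z ≈ 34.199 ≈ 34.2 km.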